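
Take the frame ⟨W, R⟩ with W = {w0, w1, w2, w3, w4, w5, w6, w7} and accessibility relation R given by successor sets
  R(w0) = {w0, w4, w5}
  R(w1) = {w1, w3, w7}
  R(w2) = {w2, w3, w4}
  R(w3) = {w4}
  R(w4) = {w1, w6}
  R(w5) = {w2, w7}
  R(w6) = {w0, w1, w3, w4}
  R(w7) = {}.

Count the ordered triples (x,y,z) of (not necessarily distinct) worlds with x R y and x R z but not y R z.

33

Enumerating: (w0,w4,w0), (w0,w4,w4), (w0,w4,w5), (w0,w5,w0), (w0,w5,w4), (w0,w5,w5), (w1,w3,w1), (w1,w3,w3), (w1,w3,w7), (w1,w7,w1), (w1,w7,w3), (w1,w7,w7), … and 21 more.
Total: 33.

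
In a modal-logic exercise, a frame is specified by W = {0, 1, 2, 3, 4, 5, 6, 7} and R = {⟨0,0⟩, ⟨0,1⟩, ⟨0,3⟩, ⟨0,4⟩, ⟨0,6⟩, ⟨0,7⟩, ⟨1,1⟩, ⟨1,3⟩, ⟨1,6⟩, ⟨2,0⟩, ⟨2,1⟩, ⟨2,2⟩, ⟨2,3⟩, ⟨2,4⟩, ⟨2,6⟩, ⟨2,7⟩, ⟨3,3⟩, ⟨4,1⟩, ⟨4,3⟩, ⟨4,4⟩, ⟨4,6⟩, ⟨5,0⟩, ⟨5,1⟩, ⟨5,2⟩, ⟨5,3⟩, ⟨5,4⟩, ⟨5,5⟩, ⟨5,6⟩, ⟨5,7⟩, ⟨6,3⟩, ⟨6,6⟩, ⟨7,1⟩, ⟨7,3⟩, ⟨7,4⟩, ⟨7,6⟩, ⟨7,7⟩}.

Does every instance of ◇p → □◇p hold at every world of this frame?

No

Axiom 5 corresponds to the accessibility relation being Euclidean.
Euclidean: no — 0 R 1 and 0 R 4, but not 1 R 4.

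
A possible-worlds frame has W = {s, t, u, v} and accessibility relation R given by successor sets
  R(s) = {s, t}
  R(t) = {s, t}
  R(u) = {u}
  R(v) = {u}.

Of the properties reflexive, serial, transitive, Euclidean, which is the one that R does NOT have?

Reflexive: no — v is not related to itself.
Serial: yes — every world has a successor (e.g. s R s).
Transitive: yes — every two-step R-path is closed by a direct edge.
Euclidean: yes — any two successors of a common world are R-related.
Only reflexive fails.

reflexive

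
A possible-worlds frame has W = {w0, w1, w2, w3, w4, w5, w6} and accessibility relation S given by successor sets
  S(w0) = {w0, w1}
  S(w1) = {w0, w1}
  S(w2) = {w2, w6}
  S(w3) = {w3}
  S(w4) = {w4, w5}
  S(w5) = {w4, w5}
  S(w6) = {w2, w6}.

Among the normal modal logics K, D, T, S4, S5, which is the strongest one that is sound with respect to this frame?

S5

Serial (axiom D): yes — every world has a successor (e.g. w0 S w0).
Reflexive (axiom T): yes — every world is S-related to itself.
Transitive (axiom 4): yes — every two-step S-path is closed by a direct edge.
Euclidean (axiom 5): yes — any two successors of a common world are S-related.
So F validates K, D, T, S4, S5. The strongest is S5.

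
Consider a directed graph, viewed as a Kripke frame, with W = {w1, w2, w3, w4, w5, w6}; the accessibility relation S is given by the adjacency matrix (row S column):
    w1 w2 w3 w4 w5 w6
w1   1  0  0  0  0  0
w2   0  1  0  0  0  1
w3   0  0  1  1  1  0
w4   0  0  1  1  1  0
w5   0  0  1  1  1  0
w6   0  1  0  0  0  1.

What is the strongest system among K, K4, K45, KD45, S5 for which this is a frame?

Transitive (axiom 4): yes — every two-step S-path is closed by a direct edge.
Euclidean (axiom 5): yes — any two successors of a common world are S-related.
Serial (axiom D): yes — every world has a successor (e.g. w1 S w1).
Reflexive (axiom T): yes — every world is S-related to itself.
So F validates K, K4, K45, KD45, S5. The strongest is S5.

S5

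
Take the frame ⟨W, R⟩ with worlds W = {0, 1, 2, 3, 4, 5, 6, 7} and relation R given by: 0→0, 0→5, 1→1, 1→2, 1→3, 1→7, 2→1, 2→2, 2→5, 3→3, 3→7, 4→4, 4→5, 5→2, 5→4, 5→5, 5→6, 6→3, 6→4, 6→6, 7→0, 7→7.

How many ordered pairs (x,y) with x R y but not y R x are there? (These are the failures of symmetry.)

8

Enumerating: (0,5), (1,3), (1,7), (3,7), (5,6), (6,3), (6,4), (7,0).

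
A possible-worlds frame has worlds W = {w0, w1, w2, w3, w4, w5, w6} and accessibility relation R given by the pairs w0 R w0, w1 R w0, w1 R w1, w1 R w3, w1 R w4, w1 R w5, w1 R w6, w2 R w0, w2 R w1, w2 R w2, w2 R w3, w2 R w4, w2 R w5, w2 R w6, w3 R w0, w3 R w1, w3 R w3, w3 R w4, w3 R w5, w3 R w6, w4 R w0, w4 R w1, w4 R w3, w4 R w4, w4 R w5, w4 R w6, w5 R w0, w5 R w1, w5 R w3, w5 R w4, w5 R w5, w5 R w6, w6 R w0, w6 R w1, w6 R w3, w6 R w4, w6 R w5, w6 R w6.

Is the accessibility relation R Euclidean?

Euclidean: no — w1 R w0 and w1 R w3, but not w0 R w3.

No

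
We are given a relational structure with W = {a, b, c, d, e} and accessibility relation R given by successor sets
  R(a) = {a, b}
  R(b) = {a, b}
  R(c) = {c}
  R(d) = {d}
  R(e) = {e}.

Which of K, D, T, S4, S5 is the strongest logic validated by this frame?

S5

Serial (axiom D): yes — every world has a successor (e.g. a R a).
Reflexive (axiom T): yes — every world is R-related to itself.
Transitive (axiom 4): yes — every two-step R-path is closed by a direct edge.
Euclidean (axiom 5): yes — any two successors of a common world are R-related.
So F validates K, D, T, S4, S5. The strongest is S5.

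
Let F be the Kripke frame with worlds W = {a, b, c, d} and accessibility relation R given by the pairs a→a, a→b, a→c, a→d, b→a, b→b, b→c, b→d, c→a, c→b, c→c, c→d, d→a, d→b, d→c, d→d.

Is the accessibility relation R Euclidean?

Euclidean: yes — any two successors of a common world are R-related.

Yes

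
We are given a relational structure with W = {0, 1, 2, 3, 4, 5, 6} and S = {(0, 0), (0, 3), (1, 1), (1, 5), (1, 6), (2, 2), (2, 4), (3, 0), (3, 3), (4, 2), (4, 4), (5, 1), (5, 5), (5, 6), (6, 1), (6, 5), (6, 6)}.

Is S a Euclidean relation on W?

Yes

Euclidean: yes — any two successors of a common world are S-related.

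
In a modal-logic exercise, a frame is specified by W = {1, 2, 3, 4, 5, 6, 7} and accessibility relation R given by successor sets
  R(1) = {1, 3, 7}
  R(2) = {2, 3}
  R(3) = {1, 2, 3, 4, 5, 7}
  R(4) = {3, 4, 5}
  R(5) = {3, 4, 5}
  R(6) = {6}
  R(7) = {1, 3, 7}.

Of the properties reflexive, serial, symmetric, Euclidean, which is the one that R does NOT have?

Reflexive: yes — every world is R-related to itself.
Serial: yes — every world has a successor (e.g. 1 R 1).
Symmetric: yes — every pair in R has its reverse in R.
Euclidean: no — 3 R 1 and 3 R 2, but not 1 R 2.
Only Euclidean fails.

Euclidean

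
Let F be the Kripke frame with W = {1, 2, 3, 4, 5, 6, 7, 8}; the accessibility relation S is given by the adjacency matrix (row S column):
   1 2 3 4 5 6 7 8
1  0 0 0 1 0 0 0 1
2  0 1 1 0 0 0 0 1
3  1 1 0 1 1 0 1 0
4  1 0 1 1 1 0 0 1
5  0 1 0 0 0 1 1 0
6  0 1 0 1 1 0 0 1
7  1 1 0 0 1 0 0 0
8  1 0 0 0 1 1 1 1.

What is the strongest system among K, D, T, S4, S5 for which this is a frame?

D

Serial (axiom D): yes — every world has a successor (e.g. 1 S 4).
Reflexive (axiom T): no — 1 is not related to itself.
Transitive (axiom 4): no — 1 S 4 and 4 S 3, but not 1 S 3.
Euclidean (axiom 5): no — 1 S 8 and 1 S 4, but not 8 S 4.
So F validates K, D; T would additionally require S to be reflexive. The strongest is D.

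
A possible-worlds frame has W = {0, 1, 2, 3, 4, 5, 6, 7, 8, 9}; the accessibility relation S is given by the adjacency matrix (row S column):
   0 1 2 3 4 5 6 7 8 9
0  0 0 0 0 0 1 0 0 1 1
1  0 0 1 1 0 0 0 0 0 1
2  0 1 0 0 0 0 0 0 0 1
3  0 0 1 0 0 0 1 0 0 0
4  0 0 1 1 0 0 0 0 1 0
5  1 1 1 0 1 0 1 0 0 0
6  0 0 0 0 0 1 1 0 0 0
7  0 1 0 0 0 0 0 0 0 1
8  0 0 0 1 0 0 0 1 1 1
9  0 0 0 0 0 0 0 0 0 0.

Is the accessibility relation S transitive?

Transitive: no — 0 S 5 and 5 S 1, but not 0 S 1.

No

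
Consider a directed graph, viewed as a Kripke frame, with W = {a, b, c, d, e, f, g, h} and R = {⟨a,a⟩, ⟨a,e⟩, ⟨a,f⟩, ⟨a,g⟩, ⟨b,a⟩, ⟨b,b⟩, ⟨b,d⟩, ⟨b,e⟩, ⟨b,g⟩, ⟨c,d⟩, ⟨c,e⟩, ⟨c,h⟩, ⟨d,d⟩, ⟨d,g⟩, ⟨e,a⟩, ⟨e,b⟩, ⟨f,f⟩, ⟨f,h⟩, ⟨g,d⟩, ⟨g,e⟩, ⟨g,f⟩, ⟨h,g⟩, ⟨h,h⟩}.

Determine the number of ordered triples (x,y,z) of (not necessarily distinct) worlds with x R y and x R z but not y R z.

Enumerating: (a,e,e), (a,e,f), (a,e,g), (a,f,a), (a,f,e), (a,f,g), (a,g,a), (a,g,g), (b,a,b), (b,a,d), (b,d,a), (b,d,b), … and 26 more.
Total: 38.

38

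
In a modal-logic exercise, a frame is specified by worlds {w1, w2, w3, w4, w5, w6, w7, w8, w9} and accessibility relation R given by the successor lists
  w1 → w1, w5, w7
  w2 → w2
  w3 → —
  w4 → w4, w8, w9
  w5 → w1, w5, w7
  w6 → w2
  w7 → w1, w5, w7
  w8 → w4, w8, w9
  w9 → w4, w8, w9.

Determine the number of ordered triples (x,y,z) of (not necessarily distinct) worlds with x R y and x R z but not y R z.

R is Euclidean; there are no such tuples.

0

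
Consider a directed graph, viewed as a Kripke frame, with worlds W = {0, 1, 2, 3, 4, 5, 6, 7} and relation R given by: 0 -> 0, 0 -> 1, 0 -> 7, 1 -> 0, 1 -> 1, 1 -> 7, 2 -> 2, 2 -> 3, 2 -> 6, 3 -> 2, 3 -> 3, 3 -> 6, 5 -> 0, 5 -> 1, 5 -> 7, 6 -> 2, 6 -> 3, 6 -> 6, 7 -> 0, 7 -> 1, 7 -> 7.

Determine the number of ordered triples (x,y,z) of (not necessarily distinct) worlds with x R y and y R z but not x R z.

R is transitive; there are no such tuples.

0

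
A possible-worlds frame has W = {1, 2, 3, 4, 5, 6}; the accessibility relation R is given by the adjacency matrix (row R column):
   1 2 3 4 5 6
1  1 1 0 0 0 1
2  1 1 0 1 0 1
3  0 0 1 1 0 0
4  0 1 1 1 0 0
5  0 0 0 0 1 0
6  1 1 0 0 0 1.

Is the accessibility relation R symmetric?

Yes

Symmetric: yes — every pair in R has its reverse in R.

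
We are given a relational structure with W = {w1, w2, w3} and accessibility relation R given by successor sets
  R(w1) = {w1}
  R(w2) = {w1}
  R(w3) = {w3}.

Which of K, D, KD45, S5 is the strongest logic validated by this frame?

Serial (axiom D): yes — every world has a successor (e.g. w1 R w1).
Euclidean (axiom 5): yes — any two successors of a common world are R-related.
Transitive (axiom 4): yes — every two-step R-path is closed by a direct edge.
Reflexive (axiom T): no — w2 is not related to itself.
So F validates K, D, KD45; S5 would additionally require R to be reflexive. The strongest is KD45.

KD45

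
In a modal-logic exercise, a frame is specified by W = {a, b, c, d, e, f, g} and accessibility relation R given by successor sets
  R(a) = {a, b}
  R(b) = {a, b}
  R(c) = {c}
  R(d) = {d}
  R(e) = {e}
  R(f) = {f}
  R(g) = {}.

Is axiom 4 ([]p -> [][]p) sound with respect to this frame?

The schema 4 characterises exactly the transitive frames.
Transitive: yes — every two-step R-path is closed by a direct edge.

Yes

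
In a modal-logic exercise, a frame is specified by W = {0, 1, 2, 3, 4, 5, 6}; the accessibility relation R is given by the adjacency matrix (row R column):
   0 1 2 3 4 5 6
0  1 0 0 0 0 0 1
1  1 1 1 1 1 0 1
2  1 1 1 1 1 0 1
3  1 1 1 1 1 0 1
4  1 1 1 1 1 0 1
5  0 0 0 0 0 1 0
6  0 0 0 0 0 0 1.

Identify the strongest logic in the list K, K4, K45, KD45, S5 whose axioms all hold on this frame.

K4

Transitive (axiom 4): yes — every two-step R-path is closed by a direct edge.
Euclidean (axiom 5): no — 1 R 0 and 1 R 2, but not 0 R 2.
Serial (axiom D): yes — every world has a successor (e.g. 0 R 0).
Reflexive (axiom T): yes — every world is R-related to itself.
So F validates K, K4; K45 would additionally require R to be Euclidean. The strongest is K4.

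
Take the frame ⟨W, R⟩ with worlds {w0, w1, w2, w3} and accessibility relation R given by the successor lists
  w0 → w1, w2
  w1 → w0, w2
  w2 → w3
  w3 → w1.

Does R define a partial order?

Reflexive: no — w0 is not related to itself.
Transitive: no — w0 R w2 and w2 R w3, but not w0 R w3.
Antisymmetric: no — w0 R w1 and w1 R w0 with w0 ≠ w1.
So R is not a partial order.

No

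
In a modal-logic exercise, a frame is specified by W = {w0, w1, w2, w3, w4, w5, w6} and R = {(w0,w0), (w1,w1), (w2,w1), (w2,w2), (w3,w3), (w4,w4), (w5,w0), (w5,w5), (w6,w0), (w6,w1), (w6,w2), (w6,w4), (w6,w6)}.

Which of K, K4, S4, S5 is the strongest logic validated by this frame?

S4

Transitive (axiom 4): yes — every two-step R-path is closed by a direct edge.
Reflexive (axiom T): yes — every world is R-related to itself.
Euclidean (axiom 5): no — w6 R w0 and w6 R w1, but not w0 R w1.
So F validates K, K4, S4; S5 would additionally require R to be Euclidean. The strongest is S4.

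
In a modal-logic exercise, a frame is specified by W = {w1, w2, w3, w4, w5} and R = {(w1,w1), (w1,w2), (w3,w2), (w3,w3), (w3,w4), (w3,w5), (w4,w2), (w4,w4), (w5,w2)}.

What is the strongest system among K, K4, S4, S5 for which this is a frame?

Transitive (axiom 4): yes — every two-step R-path is closed by a direct edge.
Reflexive (axiom T): no — w2 is not related to itself.
Euclidean (axiom 5): no — w3 R w2 and w3 R w4, but not w2 R w4.
So F validates K, K4; S4 would additionally require R to be reflexive. The strongest is K4.

K4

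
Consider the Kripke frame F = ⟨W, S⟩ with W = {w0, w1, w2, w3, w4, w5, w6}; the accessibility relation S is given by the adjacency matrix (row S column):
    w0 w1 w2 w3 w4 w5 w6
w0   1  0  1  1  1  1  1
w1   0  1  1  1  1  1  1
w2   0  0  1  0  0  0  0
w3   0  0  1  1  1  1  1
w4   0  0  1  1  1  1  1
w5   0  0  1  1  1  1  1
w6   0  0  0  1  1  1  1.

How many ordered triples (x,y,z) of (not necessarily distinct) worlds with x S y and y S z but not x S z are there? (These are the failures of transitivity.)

Enumerating: (w6,w3,w2), (w6,w4,w2), (w6,w5,w2).

3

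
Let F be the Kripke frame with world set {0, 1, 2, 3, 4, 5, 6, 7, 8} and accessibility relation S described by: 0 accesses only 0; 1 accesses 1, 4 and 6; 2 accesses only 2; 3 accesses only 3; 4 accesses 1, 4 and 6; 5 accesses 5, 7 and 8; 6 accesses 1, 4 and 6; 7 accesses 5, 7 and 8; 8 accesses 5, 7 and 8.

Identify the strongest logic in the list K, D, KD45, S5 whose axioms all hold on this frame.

Serial (axiom D): yes — every world has a successor (e.g. 0 S 0).
Euclidean (axiom 5): yes — any two successors of a common world are S-related.
Transitive (axiom 4): yes — every two-step S-path is closed by a direct edge.
Reflexive (axiom T): yes — every world is S-related to itself.
So F validates K, D, KD45, S5. The strongest is S5.

S5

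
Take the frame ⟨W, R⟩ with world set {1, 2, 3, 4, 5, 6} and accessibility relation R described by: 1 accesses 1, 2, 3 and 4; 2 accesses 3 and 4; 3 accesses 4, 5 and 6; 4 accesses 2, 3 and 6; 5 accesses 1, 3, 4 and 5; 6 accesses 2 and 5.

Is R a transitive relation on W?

No

Transitive: no — 1 R 3 and 3 R 5, but not 1 R 5.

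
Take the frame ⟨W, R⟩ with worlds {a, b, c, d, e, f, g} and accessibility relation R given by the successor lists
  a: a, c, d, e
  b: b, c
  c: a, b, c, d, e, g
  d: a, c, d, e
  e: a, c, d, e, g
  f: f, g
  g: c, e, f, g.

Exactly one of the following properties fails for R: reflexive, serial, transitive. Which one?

Reflexive: yes — every world is R-related to itself.
Serial: yes — every world has a successor (e.g. a R a).
Transitive: no — a R c and c R b, but not a R b.
Only transitive fails.

transitive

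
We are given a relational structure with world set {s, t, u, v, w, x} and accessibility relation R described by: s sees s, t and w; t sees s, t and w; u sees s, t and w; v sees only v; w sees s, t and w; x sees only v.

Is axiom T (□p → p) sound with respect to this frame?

The schema T characterises exactly the reflexive frames.
Reflexive: no — u is not related to itself.

No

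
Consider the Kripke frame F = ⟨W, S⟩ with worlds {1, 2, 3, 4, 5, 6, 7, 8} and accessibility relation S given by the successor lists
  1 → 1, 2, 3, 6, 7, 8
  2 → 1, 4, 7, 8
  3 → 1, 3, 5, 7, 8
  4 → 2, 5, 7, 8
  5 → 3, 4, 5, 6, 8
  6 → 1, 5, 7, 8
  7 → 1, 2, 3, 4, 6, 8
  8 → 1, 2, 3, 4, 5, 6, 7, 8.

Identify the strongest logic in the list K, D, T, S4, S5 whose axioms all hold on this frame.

D

Serial (axiom D): yes — every world has a successor (e.g. 1 S 1).
Reflexive (axiom T): no — 2 is not related to itself.
Transitive (axiom 4): no — 1 S 2 and 2 S 4, but not 1 S 4.
Euclidean (axiom 5): no — 1 S 2 and 1 S 3, but not 2 S 3.
So F validates K, D; T would additionally require S to be reflexive. The strongest is D.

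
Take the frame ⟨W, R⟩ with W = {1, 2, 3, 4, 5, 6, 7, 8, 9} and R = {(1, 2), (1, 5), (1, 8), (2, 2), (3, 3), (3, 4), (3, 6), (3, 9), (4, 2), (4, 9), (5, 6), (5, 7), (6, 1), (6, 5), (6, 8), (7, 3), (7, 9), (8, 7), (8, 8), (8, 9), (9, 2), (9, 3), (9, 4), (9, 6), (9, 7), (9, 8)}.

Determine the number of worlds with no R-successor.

R is serial; there are no such worlds.

0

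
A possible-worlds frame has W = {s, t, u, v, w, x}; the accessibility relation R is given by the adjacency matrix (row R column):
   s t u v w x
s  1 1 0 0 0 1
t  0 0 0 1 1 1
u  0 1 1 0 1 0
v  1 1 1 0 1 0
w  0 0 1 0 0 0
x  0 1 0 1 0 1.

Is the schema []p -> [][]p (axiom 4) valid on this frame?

The schema 4 characterises exactly the transitive frames.
Transitive: no — s R t and t R v, but not s R v.

No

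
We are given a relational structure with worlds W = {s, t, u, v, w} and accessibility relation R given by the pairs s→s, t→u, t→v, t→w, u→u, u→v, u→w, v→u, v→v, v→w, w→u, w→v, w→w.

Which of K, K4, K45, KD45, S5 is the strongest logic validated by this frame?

Transitive (axiom 4): yes — every two-step R-path is closed by a direct edge.
Euclidean (axiom 5): yes — any two successors of a common world are R-related.
Serial (axiom D): yes — every world has a successor (e.g. s R s).
Reflexive (axiom T): no — t is not related to itself.
So F validates K, K4, K45, KD45; S5 would additionally require R to be reflexive. The strongest is KD45.

KD45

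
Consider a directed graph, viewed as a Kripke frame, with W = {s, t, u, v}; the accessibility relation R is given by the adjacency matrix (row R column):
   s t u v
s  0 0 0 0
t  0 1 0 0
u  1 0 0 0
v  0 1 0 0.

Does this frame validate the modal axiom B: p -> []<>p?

No

Axiom B corresponds to the accessibility relation being symmetric.
Symmetric: no — u R s but not s R u.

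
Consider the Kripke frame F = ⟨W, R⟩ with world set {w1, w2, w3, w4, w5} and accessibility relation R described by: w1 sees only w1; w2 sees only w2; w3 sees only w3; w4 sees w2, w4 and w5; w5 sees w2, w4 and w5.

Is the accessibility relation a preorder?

Reflexive: yes — every world is R-related to itself.
Transitive: yes — every two-step R-path is closed by a direct edge.
So R is a preorder.

Yes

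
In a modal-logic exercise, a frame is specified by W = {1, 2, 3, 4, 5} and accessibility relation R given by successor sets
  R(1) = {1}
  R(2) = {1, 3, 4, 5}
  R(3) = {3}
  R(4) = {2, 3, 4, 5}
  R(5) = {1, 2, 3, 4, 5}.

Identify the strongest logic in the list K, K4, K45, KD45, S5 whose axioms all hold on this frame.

K

Transitive (axiom 4): no — 4 R 2 and 2 R 1, but not 4 R 1.
Euclidean (axiom 5): no — 2 R 1 and 2 R 3, but not 1 R 3.
Serial (axiom D): yes — every world has a successor (e.g. 1 R 1).
Reflexive (axiom T): no — 2 is not related to itself.
So F validates K; K4 would additionally require R to be transitive. The strongest is K.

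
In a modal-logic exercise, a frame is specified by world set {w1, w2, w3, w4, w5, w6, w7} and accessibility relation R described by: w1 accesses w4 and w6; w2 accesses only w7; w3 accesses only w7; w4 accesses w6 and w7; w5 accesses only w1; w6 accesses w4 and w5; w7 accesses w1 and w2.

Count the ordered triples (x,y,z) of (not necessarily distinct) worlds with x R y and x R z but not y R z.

17

Enumerating: (w1,w4,w4), (w1,w6,w6), (w2,w7,w7), (w3,w7,w7), (w4,w6,w6), (w4,w6,w7), (w4,w7,w6), (w4,w7,w7), (w5,w1,w1), (w6,w4,w4), (w6,w4,w5), (w6,w5,w4), (w6,w5,w5), (w7,w1,w1), (w7,w1,w2), (w7,w2,w1), (w7,w2,w2).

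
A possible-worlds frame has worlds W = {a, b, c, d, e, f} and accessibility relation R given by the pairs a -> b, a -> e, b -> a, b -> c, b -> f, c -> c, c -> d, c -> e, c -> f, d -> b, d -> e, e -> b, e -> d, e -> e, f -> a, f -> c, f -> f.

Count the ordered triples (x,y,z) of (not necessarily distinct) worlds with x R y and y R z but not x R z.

Enumerating: (a,b,a), (a,b,c), (a,b,f), (a,e,d), (b,a,b), (b,a,e), (b,c,d), (b,c,e), (c,d,b), (c,e,b), (c,f,a), (d,b,a), … and 10 more.
Total: 22.

22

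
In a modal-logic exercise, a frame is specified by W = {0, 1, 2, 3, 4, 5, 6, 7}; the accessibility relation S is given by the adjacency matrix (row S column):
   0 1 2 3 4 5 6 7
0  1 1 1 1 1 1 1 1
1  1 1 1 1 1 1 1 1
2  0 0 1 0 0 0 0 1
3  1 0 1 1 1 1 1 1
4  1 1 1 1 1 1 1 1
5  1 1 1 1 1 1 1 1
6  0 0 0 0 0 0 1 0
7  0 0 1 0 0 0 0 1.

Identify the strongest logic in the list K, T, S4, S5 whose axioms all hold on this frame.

T

Reflexive (axiom T): yes — every world is S-related to itself.
Transitive (axiom 4): no — 3 S 0 and 0 S 1, but not 3 S 1.
Euclidean (axiom 5): no — 0 S 2 and 0 S 1, but not 2 S 1.
So F validates K, T; S4 would additionally require S to be transitive. The strongest is T.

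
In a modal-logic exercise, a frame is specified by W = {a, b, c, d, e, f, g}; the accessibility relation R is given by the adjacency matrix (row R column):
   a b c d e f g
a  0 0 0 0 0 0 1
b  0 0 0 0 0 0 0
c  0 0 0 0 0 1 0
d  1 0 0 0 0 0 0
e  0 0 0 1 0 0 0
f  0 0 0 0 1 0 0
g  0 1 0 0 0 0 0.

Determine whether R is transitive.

Transitive: no — a R g and g R b, but not a R b.

No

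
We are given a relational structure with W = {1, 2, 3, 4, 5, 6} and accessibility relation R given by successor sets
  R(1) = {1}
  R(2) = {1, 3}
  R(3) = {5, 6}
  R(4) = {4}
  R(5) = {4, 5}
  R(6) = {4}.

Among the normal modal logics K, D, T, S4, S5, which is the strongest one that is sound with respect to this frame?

Serial (axiom D): yes — every world has a successor (e.g. 1 R 1).
Reflexive (axiom T): no — 2 is not related to itself.
Transitive (axiom 4): no — 2 R 3 and 3 R 5, but not 2 R 5.
Euclidean (axiom 5): no — 2 R 1 and 2 R 3, but not 1 R 3.
So F validates K, D; T would additionally require R to be reflexive. The strongest is D.

D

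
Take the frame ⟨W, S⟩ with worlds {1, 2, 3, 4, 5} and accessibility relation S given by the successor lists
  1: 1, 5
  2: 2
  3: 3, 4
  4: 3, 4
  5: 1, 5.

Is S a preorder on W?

Reflexive: yes — every world is S-related to itself.
Transitive: yes — every two-step S-path is closed by a direct edge.
So S is a preorder.

Yes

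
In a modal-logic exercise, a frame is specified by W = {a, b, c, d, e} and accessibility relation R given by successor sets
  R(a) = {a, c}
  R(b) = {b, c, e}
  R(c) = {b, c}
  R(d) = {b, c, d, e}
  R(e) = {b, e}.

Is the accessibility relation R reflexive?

Reflexive: yes — every world is R-related to itself.

Yes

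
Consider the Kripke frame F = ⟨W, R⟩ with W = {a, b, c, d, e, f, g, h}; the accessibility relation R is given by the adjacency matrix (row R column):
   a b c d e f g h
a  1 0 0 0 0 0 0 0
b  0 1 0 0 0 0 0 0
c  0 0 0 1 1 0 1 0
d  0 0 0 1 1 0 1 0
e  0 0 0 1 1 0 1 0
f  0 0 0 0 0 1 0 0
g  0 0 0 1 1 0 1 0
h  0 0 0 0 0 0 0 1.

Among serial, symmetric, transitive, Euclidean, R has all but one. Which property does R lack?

Serial: yes — every world has a successor (e.g. a R a).
Symmetric: no — c R d but not d R c.
Transitive: yes — every two-step R-path is closed by a direct edge.
Euclidean: yes — any two successors of a common world are R-related.
Only symmetric fails.

symmetric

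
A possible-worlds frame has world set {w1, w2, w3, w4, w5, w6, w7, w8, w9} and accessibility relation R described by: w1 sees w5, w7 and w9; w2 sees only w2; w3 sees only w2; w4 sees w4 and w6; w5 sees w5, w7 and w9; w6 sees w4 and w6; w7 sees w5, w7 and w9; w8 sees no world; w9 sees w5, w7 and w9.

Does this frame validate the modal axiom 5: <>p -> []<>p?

Yes

By correspondence theory, 5 is valid on a frame iff R is Euclidean.
Euclidean: yes — any two successors of a common world are R-related.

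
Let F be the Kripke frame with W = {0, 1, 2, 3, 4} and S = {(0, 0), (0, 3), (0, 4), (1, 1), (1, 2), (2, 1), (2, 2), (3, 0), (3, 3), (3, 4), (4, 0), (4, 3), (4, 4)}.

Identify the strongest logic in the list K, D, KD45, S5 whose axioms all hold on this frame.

Serial (axiom D): yes — every world has a successor (e.g. 0 S 0).
Euclidean (axiom 5): yes — any two successors of a common world are S-related.
Transitive (axiom 4): yes — every two-step S-path is closed by a direct edge.
Reflexive (axiom T): yes — every world is S-related to itself.
So F validates K, D, KD45, S5. The strongest is S5.

S5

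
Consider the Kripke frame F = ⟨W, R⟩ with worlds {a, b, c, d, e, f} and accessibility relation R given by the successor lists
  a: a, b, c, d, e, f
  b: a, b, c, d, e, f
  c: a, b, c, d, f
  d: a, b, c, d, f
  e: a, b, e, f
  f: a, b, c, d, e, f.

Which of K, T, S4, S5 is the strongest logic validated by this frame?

Reflexive (axiom T): yes — every world is R-related to itself.
Transitive (axiom 4): no — c R a and a R e, but not c R e.
Euclidean (axiom 5): no — a R c and a R e, but not c R e.
So F validates K, T; S4 would additionally require R to be transitive. The strongest is T.

T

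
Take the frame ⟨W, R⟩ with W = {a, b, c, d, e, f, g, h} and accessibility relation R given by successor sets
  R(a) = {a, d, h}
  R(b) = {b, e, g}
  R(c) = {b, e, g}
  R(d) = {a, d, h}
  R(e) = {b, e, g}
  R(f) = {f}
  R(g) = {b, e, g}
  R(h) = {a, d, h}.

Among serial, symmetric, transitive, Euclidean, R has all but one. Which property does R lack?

symmetric

Serial: yes — every world has a successor (e.g. a R a).
Symmetric: no — c R b but not b R c.
Transitive: yes — every two-step R-path is closed by a direct edge.
Euclidean: yes — any two successors of a common world are R-related.
Only symmetric fails.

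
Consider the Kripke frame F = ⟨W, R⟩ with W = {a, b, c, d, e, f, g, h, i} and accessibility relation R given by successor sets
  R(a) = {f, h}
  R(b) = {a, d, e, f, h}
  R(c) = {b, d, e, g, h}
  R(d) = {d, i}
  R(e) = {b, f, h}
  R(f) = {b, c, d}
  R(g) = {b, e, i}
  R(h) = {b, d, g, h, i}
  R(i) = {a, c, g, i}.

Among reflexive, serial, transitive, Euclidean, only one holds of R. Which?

Reflexive: no — a is not related to itself.
Serial: yes — every world has a successor (e.g. a R f).
Transitive: no — a R f and f R b, but not a R b.
Euclidean: no — a R f and a R h, but not f R h.
Only serial holds.

serial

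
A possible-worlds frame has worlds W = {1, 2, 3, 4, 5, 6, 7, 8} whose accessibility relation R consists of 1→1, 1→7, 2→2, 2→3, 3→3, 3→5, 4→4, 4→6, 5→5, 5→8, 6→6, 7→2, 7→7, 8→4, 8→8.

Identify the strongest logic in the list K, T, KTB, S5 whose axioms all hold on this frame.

T

Reflexive (axiom T): yes — every world is R-related to itself.
Symmetric (axiom B): no — 1 R 7 but not 7 R 1.
Euclidean (axiom 5): no — 1 R 7 and 1 R 1, but not 7 R 1.
So F validates K, T; KTB would additionally require R to be symmetric. The strongest is T.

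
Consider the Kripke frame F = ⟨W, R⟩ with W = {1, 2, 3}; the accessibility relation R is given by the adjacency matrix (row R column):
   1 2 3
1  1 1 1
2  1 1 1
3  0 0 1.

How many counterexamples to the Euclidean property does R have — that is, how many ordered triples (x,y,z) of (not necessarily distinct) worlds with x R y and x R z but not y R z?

Enumerating: (1,3,1), (1,3,2), (2,3,1), (2,3,2).

4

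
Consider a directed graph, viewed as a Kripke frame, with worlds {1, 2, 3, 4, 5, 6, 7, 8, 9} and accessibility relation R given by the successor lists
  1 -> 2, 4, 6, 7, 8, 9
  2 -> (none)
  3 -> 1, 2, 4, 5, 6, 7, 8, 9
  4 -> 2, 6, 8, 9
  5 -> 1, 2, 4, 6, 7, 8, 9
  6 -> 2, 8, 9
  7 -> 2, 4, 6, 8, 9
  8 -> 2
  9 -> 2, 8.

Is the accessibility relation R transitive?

Transitive: yes — every two-step R-path is closed by a direct edge.

Yes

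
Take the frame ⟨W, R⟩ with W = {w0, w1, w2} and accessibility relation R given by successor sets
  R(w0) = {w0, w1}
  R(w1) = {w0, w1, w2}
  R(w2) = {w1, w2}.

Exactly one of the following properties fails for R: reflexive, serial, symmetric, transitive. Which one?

Reflexive: yes — every world is R-related to itself.
Serial: yes — every world has a successor (e.g. w0 R w0).
Symmetric: yes — every pair in R has its reverse in R.
Transitive: no — w0 R w1 and w1 R w2, but not w0 R w2.
Only transitive fails.

transitive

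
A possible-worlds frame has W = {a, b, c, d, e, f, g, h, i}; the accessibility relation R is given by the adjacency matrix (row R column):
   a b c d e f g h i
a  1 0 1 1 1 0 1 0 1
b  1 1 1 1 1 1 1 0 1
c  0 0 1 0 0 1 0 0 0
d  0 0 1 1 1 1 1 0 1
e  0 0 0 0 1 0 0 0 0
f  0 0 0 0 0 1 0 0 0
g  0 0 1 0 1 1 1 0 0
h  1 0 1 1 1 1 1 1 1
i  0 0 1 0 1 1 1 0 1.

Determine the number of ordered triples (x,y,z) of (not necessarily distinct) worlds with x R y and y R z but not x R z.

Enumerating: (a,c,f), (a,d,f), (a,g,f), (a,i,f).

4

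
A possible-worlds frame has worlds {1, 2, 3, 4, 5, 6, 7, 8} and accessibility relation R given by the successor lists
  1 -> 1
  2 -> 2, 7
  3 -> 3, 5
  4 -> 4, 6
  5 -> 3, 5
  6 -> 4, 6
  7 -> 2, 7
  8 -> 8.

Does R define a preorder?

Yes

Reflexive: yes — every world is R-related to itself.
Transitive: yes — every two-step R-path is closed by a direct edge.
So R is a preorder.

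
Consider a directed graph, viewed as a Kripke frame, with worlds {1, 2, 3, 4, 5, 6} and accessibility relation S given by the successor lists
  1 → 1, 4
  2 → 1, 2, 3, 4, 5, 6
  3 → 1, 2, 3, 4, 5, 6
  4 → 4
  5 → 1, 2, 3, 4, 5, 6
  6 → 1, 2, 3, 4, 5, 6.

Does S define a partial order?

Reflexive: yes — every world is S-related to itself.
Transitive: yes — every two-step S-path is closed by a direct edge.
Antisymmetric: no — 2 S 3 and 3 S 2 with 2 ≠ 3.
So S is not a partial order.

No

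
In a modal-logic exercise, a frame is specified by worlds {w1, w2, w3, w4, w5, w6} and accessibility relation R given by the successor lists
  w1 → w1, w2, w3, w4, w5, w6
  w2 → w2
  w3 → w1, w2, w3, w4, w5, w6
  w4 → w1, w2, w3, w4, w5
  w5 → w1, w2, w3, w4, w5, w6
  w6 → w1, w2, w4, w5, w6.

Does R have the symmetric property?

Symmetric: no — w1 R w2 but not w2 R w1.

No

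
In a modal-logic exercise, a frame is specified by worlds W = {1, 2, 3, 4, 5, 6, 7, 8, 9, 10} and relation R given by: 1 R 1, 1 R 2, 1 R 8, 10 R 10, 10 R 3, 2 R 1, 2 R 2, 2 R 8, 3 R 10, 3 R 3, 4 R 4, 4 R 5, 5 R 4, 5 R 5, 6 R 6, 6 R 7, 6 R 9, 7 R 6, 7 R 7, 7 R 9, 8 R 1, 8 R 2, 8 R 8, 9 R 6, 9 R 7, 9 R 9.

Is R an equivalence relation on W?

Yes

Reflexive: yes — every world is R-related to itself.
Symmetric: yes — every pair in R has its reverse in R.
Transitive: yes — every two-step R-path is closed by a direct edge.
So R is an equivalence relation.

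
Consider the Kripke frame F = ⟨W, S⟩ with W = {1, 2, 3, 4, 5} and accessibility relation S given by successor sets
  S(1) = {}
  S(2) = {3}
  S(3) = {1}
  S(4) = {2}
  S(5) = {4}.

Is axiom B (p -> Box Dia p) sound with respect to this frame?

Axiom B corresponds to the accessibility relation being symmetric.
Symmetric: no — 2 S 3 but not 3 S 2.

No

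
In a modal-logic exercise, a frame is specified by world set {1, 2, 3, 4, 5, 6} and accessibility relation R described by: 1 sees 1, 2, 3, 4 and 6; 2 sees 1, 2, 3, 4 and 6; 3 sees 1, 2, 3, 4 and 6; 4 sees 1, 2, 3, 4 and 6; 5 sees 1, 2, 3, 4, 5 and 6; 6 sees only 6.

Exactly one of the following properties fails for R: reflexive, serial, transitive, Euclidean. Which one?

Reflexive: yes — every world is R-related to itself.
Serial: yes — every world has a successor (e.g. 1 R 1).
Transitive: yes — every two-step R-path is closed by a direct edge.
Euclidean: no — 1 R 6 and 1 R 2, but not 6 R 2.
Only Euclidean fails.

Euclidean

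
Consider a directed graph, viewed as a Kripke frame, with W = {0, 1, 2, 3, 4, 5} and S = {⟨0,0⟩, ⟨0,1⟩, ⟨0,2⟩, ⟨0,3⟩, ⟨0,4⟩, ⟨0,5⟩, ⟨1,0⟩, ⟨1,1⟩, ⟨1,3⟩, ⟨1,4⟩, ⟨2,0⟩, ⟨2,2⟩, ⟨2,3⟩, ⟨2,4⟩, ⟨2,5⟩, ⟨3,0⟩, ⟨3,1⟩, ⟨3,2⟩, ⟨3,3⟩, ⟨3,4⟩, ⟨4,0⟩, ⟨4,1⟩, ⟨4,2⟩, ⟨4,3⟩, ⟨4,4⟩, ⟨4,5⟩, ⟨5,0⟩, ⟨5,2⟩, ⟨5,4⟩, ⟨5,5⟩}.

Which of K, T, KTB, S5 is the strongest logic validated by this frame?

KTB

Reflexive (axiom T): yes — every world is S-related to itself.
Symmetric (axiom B): yes — every pair in S has its reverse in S.
Euclidean (axiom 5): no — 0 S 1 and 0 S 2, but not 1 S 2.
So F validates K, T, KTB; S5 would additionally require S to be Euclidean. The strongest is KTB.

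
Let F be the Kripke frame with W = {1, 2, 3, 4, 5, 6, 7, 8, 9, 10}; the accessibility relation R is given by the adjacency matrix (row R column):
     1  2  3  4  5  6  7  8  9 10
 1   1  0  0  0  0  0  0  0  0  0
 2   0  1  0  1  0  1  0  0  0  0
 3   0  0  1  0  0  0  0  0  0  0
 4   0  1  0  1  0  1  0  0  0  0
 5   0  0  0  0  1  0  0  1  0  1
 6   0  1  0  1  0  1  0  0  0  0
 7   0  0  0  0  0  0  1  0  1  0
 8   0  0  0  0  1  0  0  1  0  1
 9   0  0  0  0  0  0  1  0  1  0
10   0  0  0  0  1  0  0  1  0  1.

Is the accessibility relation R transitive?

Transitive: yes — every two-step R-path is closed by a direct edge.

Yes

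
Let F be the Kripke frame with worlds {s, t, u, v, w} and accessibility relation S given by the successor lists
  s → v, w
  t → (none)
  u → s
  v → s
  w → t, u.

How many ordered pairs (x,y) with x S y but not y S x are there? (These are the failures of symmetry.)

Enumerating: (s,w), (u,s), (w,t), (w,u).

4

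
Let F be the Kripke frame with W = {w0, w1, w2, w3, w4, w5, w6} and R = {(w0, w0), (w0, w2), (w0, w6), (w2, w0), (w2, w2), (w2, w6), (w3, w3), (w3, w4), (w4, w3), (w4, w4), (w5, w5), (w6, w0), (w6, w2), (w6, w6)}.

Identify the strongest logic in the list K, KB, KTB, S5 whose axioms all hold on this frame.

KB

Symmetric (axiom B): yes — every pair in R has its reverse in R.
Reflexive (axiom T): no — w1 is not related to itself.
Euclidean (axiom 5): yes — any two successors of a common world are R-related.
So F validates K, KB; KTB would additionally require R to be reflexive. The strongest is KB.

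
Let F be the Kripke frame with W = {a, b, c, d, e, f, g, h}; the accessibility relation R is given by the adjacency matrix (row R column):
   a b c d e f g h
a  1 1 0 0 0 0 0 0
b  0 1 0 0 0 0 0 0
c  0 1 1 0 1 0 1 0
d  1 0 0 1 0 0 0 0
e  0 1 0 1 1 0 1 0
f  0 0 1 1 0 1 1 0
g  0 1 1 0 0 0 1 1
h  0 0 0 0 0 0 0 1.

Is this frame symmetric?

No

Symmetric: no — a R b but not b R a.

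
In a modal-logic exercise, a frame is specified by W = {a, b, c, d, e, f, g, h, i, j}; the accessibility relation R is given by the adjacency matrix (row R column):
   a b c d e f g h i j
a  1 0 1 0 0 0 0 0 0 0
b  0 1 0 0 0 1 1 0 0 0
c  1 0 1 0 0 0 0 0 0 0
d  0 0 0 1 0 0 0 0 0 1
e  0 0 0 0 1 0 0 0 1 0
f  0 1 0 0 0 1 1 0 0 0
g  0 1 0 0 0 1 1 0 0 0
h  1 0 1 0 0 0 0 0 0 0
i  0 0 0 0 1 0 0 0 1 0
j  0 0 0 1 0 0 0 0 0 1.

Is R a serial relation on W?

Yes

Serial: yes — every world has a successor (e.g. a R a).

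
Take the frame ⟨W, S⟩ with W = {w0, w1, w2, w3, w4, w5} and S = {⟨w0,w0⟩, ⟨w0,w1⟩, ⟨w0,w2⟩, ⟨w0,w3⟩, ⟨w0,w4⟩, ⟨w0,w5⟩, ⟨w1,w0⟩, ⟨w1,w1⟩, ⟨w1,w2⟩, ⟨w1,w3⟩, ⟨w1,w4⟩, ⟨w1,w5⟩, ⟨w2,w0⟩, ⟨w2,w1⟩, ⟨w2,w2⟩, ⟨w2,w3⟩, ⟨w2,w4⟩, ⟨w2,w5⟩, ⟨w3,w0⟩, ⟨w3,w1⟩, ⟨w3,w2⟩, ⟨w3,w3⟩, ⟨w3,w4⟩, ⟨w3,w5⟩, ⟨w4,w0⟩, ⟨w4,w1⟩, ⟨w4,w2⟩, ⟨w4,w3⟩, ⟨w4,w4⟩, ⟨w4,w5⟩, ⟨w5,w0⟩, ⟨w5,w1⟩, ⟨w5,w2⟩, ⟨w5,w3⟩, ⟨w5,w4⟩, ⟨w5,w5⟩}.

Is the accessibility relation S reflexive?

Yes

Reflexive: yes — every world is S-related to itself.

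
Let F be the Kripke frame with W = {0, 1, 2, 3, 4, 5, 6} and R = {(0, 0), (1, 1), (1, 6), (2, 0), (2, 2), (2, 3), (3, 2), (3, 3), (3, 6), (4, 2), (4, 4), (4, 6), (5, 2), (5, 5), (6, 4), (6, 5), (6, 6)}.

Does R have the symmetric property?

No

Symmetric: no — 1 R 6 but not 6 R 1.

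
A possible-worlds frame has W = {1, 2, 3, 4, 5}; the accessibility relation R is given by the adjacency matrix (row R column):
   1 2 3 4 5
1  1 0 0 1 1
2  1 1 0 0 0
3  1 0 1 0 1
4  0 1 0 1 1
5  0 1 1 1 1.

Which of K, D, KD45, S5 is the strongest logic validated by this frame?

D

Serial (axiom D): yes — every world has a successor (e.g. 1 R 1).
Euclidean (axiom 5): no — 3 R 5 and 3 R 1, but not 5 R 1.
Transitive (axiom 4): no — 1 R 4 and 4 R 2, but not 1 R 2.
Reflexive (axiom T): yes — every world is R-related to itself.
So F validates K, D; KD45 would additionally require R to be Euclidean and transitive. The strongest is D.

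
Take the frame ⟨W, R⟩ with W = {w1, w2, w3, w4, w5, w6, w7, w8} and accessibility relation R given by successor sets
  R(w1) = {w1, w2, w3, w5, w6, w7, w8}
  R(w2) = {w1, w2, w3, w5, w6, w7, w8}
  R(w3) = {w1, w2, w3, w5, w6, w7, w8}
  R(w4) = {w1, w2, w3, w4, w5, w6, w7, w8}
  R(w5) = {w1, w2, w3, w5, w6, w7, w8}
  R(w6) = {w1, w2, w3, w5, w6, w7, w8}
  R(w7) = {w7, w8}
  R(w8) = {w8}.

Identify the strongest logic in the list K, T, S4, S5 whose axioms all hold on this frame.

Reflexive (axiom T): yes — every world is R-related to itself.
Transitive (axiom 4): yes — every two-step R-path is closed by a direct edge.
Euclidean (axiom 5): no — w1 R w7 and w1 R w2, but not w7 R w2.
So F validates K, T, S4; S5 would additionally require R to be Euclidean. The strongest is S4.

S4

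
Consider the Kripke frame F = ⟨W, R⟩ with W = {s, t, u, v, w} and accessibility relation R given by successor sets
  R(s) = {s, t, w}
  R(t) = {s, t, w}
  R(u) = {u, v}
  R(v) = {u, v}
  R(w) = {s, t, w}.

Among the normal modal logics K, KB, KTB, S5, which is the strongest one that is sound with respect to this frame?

S5

Symmetric (axiom B): yes — every pair in R has its reverse in R.
Reflexive (axiom T): yes — every world is R-related to itself.
Euclidean (axiom 5): yes — any two successors of a common world are R-related.
So F validates K, KB, KTB, S5. The strongest is S5.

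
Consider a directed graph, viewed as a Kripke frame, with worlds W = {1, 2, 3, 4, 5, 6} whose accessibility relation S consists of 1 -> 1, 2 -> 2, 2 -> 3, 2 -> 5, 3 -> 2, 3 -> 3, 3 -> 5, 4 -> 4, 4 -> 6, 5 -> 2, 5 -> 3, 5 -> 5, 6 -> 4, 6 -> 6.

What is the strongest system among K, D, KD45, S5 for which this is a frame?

S5

Serial (axiom D): yes — every world has a successor (e.g. 1 S 1).
Euclidean (axiom 5): yes — any two successors of a common world are S-related.
Transitive (axiom 4): yes — every two-step S-path is closed by a direct edge.
Reflexive (axiom T): yes — every world is S-related to itself.
So F validates K, D, KD45, S5. The strongest is S5.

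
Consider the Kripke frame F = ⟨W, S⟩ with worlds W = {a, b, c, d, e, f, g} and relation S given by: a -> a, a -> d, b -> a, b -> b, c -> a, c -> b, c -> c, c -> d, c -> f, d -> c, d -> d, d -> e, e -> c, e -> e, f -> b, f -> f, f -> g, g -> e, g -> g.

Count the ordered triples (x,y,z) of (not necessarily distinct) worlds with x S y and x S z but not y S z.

22

Enumerating: (a,d,a), (b,a,b), (c,a,b), (c,a,c), (c,a,f), (c,b,c), (c,b,d), (c,b,f), (c,d,a), (c,d,b), (c,d,f), (c,f,a), … and 10 more.
Total: 22.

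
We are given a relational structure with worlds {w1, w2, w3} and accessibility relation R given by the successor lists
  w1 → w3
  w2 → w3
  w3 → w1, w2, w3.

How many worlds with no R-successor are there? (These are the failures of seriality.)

0

R is serial; there are no such worlds.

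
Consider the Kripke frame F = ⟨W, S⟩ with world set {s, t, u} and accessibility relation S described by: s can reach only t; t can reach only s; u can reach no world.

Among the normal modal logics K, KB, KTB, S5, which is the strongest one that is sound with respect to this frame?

Symmetric (axiom B): yes — every pair in S has its reverse in S.
Reflexive (axiom T): no — s is not related to itself.
Euclidean (axiom 5): no — s S t and s S t, but not t S t.
So F validates K, KB; KTB would additionally require S to be reflexive. The strongest is KB.

KB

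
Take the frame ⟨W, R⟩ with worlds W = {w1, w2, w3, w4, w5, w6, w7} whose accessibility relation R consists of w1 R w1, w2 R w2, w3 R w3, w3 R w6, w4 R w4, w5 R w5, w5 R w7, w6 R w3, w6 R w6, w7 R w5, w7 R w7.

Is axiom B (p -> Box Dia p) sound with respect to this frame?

By correspondence theory, B is valid on a frame iff R is symmetric.
Symmetric: yes — every pair in R has its reverse in R.

Yes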